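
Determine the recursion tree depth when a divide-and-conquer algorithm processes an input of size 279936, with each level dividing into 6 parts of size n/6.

For divide and conquer with division factor 6:

Problem sizes at each level:
Level 0: 279936
Level 1: 46656
Level 2: 7776
Level 3: 1296
Level 4: 216
Level 5: 36
Level 6: 6
Level 7: 1

The root is level 0 and the size-1 base case is level 7 (the tree spans levels 0 through 7, i.e. 8 levels counting the root), so the depth is the number of divisions: log_6(279936) = 7

The recursion tree depth is log_6(279936) = 7. At each level, the problem size is divided by 6, so it takes 7 divisions to reduce to a base case of size 1. The algorithm makes 6 recursive calls at each level.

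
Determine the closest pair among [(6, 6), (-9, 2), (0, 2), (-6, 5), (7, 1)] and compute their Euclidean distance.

Computing all pairwise distances among 5 points:

d((6, 6), (-9, 2)) = 15.5242
d((6, 6), (0, 2)) = 7.2111
d((6, 6), (-6, 5)) = 12.0416
d((6, 6), (7, 1)) = 5.099
d((-9, 2), (0, 2)) = 9.0
d((-9, 2), (-6, 5)) = 4.2426 <-- minimum
d((-9, 2), (7, 1)) = 16.0312
d((0, 2), (-6, 5)) = 6.7082
d((0, 2), (7, 1)) = 7.0711
d((-6, 5), (7, 1)) = 13.6015

Closest pair: (-9, 2) and (-6, 5) with distance 4.2426

The closest pair is (-9, 2) and (-6, 5) with Euclidean distance 4.2426. For 5 points, brute-force pairwise comparison is shown above. For large n, the divide-and-conquer algorithm (sort by x, recurse on halves, check the dividing strip) achieves O(n log n).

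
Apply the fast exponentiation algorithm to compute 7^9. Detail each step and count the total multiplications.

Computing 7^9 by squaring (build up from 7^1; each line after the first costs one multiplication):

7^1 = 7
7^2 = (7^1)^2 = 7^2 = 49
7^4 = (7^2)^2 = 49^2 = 2401
7^8 = (7^4)^2 = 2401^2 = 5764801
7^9 = 7 * 7^8 = 7 * 5764801 = 40353607

Result: 40353607
Multiplications needed: 4 (4 lines after 7^1)

7^9 = 40353607. Using exponentiation by squaring, this requires 4 multiplications. The key idea: if the exponent is even, square the half-power; if odd, multiply by the base once.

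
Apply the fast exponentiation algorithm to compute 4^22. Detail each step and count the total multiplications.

Computing 4^22 by squaring (build up from 4^1; each line after the first costs one multiplication):

4^1 = 4
4^2 = (4^1)^2 = 4^2 = 16
4^4 = (4^2)^2 = 16^2 = 256
4^5 = 4 * 4^4 = 4 * 256 = 1024
4^10 = (4^5)^2 = 1024^2 = 1048576
4^11 = 4 * 4^10 = 4 * 1048576 = 4194304
4^22 = (4^11)^2 = 4194304^2 = 17592186044416

Result: 17592186044416
Multiplications needed: 6 (6 lines after 4^1)

4^22 = 17592186044416. Using exponentiation by squaring, this requires 6 multiplications. The key idea: if the exponent is even, square the half-power; if odd, multiply by the base once.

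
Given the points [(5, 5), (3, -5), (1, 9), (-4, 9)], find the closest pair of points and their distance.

Computing all pairwise distances among 4 points:

d((5, 5), (3, -5)) = 10.198
d((5, 5), (1, 9)) = 5.6569
d((5, 5), (-4, 9)) = 9.8489
d((3, -5), (1, 9)) = 14.1421
d((3, -5), (-4, 9)) = 15.6525
d((1, 9), (-4, 9)) = 5.0 <-- minimum

Closest pair: (1, 9) and (-4, 9) with distance 5.0

The closest pair is (1, 9) and (-4, 9) with Euclidean distance 5.0. For 4 points, brute-force pairwise comparison is shown above. For large n, the divide-and-conquer algorithm (sort by x, recurse on halves, check the dividing strip) achieves O(n log n).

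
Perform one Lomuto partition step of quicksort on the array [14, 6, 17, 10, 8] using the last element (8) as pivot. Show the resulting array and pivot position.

Lomuto partition with pivot = 8:

Initial array: [14, 6, 17, 10, 8]

arr[0]=14 > 8: no swap
arr[1]=6 <= 8: swap with position 0, array becomes [6, 14, 17, 10, 8]
arr[2]=17 > 8: no swap
arr[3]=10 > 8: no swap

Place pivot at position 1: [6, 8, 17, 10, 14]
Pivot position: 1

After partitioning with pivot 8, the array becomes [6, 8, 17, 10, 14]. The pivot is placed at index 1. All elements to the left of the pivot are <= 8, and all elements to the right are > 8.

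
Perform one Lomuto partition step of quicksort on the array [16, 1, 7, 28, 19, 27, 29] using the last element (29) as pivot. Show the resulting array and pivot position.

Lomuto partition with pivot = 29:

Initial array: [16, 1, 7, 28, 19, 27, 29]

arr[0]=16 <= 29: swap with position 0, array becomes [16, 1, 7, 28, 19, 27, 29]
arr[1]=1 <= 29: swap with position 1, array becomes [16, 1, 7, 28, 19, 27, 29]
arr[2]=7 <= 29: swap with position 2, array becomes [16, 1, 7, 28, 19, 27, 29]
arr[3]=28 <= 29: swap with position 3, array becomes [16, 1, 7, 28, 19, 27, 29]
arr[4]=19 <= 29: swap with position 4, array becomes [16, 1, 7, 28, 19, 27, 29]
arr[5]=27 <= 29: swap with position 5, array becomes [16, 1, 7, 28, 19, 27, 29]

Place pivot at position 6: [16, 1, 7, 28, 19, 27, 29]
Pivot position: 6

After partitioning with pivot 29, the array becomes [16, 1, 7, 28, 19, 27, 29]. The pivot is placed at index 6. All elements to the left of the pivot are <= 29, and all elements to the right are > 29.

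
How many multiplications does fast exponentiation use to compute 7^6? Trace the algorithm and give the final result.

Computing 7^6 by squaring (build up from 7^1; each line after the first costs one multiplication):

7^1 = 7
7^2 = (7^1)^2 = 7^2 = 49
7^3 = 7 * 7^2 = 7 * 49 = 343
7^6 = (7^3)^2 = 343^2 = 117649

Result: 117649
Multiplications needed: 3 (3 lines after 7^1)

7^6 = 117649. Using exponentiation by squaring, this requires 3 multiplications. The key idea: if the exponent is even, square the half-power; if odd, multiply by the base once.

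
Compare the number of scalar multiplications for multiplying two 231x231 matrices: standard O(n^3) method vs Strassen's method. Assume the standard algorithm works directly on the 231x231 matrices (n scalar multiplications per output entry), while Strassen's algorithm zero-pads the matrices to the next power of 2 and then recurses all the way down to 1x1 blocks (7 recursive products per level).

Matrix multiplication for 231x231 matrices:

Strassen's algorithm requires power-of-2 dimensions. Pad 231x231 to 256x256 (next power of 2).

Standard algorithm: 231^3 = 12326391 multiplications
Strassen's algorithm: 7^(log2(256)) = 7^8 = 5764801 multiplications
Savings: 12326391 - 5764801 = 6561590 multiplications

Standard: 12326391 multiplications (231^3). Strassen: 5764801 multiplications (7^8, after padding to 256x256). Strassen reduces 8 recursive multiplications to 7 at each level.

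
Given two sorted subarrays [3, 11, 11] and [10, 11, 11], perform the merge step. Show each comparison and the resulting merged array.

Merging process:

Compare 3 vs 10: take 3 from left. Merged: [3]
Compare 11 vs 10: take 10 from right. Merged: [3, 10]
Compare 11 vs 11: take 11 from left. Merged: [3, 10, 11]
Compare 11 vs 11: take 11 from left. Merged: [3, 10, 11, 11]
Append remaining from right: [11, 11]. Merged: [3, 10, 11, 11, 11, 11]

Final merged array: [3, 10, 11, 11, 11, 11]
Total comparisons: 4

The merged array is [3, 10, 11, 11, 11, 11], requiring 4 comparisons. The merge step runs in O(n) time where n is the total number of elements.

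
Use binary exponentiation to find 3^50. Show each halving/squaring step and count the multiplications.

Computing 3^50 by squaring (build up from 3^1; each line after the first costs one multiplication):

3^1 = 3
3^2 = (3^1)^2 = 3^2 = 9
3^3 = 3 * 3^2 = 3 * 9 = 27
3^6 = (3^3)^2 = 27^2 = 729
3^12 = (3^6)^2 = 729^2 = 531441
3^24 = (3^12)^2 = 531441^2 = 282429536481
3^25 = 3 * 3^24 = 3 * 282429536481 = 847288609443
3^50 = (3^25)^2 = 847288609443^2 = 717897987691852588770249

Result: 717897987691852588770249
Multiplications needed: 7 (7 lines after 3^1)

3^50 = 717897987691852588770249. Using exponentiation by squaring, this requires 7 multiplications. The key idea: if the exponent is even, square the half-power; if odd, multiply by the base once.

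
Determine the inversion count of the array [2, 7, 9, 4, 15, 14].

Finding inversions in [2, 7, 9, 4, 15, 14]:

(1, 3): arr[1]=7 > arr[3]=4
(2, 3): arr[2]=9 > arr[3]=4
(4, 5): arr[4]=15 > arr[5]=14

Total inversions: 3

The array has 3 inversion(s): (1,3), (2,3), (4,5). Each pair (i,j) satisfies i < j and arr[i] > arr[j].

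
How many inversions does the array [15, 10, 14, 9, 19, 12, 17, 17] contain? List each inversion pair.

Finding inversions in [15, 10, 14, 9, 19, 12, 17, 17]:

(0, 1): arr[0]=15 > arr[1]=10
(0, 2): arr[0]=15 > arr[2]=14
(0, 3): arr[0]=15 > arr[3]=9
(0, 5): arr[0]=15 > arr[5]=12
(1, 3): arr[1]=10 > arr[3]=9
(2, 3): arr[2]=14 > arr[3]=9
(2, 5): arr[2]=14 > arr[5]=12
(4, 5): arr[4]=19 > arr[5]=12
(4, 6): arr[4]=19 > arr[6]=17
(4, 7): arr[4]=19 > arr[7]=17

Total inversions: 10

The array has 10 inversion(s): (0,1), (0,2), (0,3), (0,5), (1,3), (2,3), (2,5), (4,5), (4,6), (4,7). Each pair (i,j) satisfies i < j and arr[i] > arr[j].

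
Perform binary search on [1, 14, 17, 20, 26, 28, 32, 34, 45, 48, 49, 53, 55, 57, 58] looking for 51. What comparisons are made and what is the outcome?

Binary search for 51 in [1, 14, 17, 20, 26, 28, 32, 34, 45, 48, 49, 53, 55, 57, 58]:

lo=0, hi=14, mid=7, arr[mid]=34 -> 34 < 51, search right half
lo=8, hi=14, mid=11, arr[mid]=53 -> 53 > 51, search left half
lo=8, hi=10, mid=9, arr[mid]=48 -> 48 < 51, search right half
lo=10, hi=10, mid=10, arr[mid]=49 -> 49 < 51, search right half
lo=11 > hi=10, target 51 not found

Binary search determines that 51 is not in the array after 4 comparisons. The search space was exhausted without finding the target.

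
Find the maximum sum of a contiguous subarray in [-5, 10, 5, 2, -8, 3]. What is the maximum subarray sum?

Using Kadane's algorithm on [-5, 10, 5, 2, -8, 3]:

Scanning through the array:
Position 1 (value 10): max_ending_here = 10, max_so_far = 10
Position 2 (value 5): max_ending_here = 15, max_so_far = 15
Position 3 (value 2): max_ending_here = 17, max_so_far = 17
Position 4 (value -8): max_ending_here = 9, max_so_far = 17
Position 5 (value 3): max_ending_here = 12, max_so_far = 17

Maximum subarray: [10, 5, 2]
Maximum sum: 17

The maximum subarray is [10, 5, 2] with sum 17. This subarray runs from index 1 to index 3.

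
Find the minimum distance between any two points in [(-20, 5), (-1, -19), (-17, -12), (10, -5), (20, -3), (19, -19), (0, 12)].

Computing all pairwise distances among 7 points:

d((-20, 5), (-1, -19)) = 30.6105
d((-20, 5), (-17, -12)) = 17.2627
d((-20, 5), (10, -5)) = 31.6228
d((-20, 5), (20, -3)) = 40.7922
d((-20, 5), (19, -19)) = 45.793
d((-20, 5), (0, 12)) = 21.1896
d((-1, -19), (-17, -12)) = 17.4642
d((-1, -19), (10, -5)) = 17.8045
d((-1, -19), (20, -3)) = 26.4008
d((-1, -19), (19, -19)) = 20.0
d((-1, -19), (0, 12)) = 31.0161
d((-17, -12), (10, -5)) = 27.8927
d((-17, -12), (20, -3)) = 38.0789
d((-17, -12), (19, -19)) = 36.6742
d((-17, -12), (0, 12)) = 29.4109
d((10, -5), (20, -3)) = 10.198 <-- minimum
d((10, -5), (19, -19)) = 16.6433
d((10, -5), (0, 12)) = 19.7231
d((20, -3), (19, -19)) = 16.0312
d((20, -3), (0, 12)) = 25.0
d((19, -19), (0, 12)) = 36.3593

Closest pair: (10, -5) and (20, -3) with distance 10.198

The closest pair is (10, -5) and (20, -3) with Euclidean distance 10.198. For 7 points, brute-force pairwise comparison is shown above. For large n, the divide-and-conquer algorithm (sort by x, recurse on halves, check the dividing strip) achieves O(n log n).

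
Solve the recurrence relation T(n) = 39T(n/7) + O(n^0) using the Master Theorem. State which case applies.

Master Theorem for T(n) = 39T(n/7) + O(n^0):

a = 39, b = 7, c = 0
log_b(a) = log_7(39) = 1.8827

Case 1: c = 0 < log_7(39) = 1.8827
T(n) = O(n^(log_7 39))

For T(n) = 39T(n/7) + O(n^0): log_7(39) = 1.8827. This is Case 1 of the Master Theorem (c < log_b(a), work dominated by leaves), giving O(n^(log_7 39)).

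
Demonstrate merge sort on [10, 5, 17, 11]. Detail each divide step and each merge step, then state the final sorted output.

Merge sort trace:

Split: [10, 5, 17, 11] -> [10, 5] and [17, 11]
  Split: [10, 5] -> [10] and [5]
  Merge: [10] + [5] -> [5, 10]
  Split: [17, 11] -> [17] and [11]
  Merge: [17] + [11] -> [11, 17]
Merge: [5, 10] + [11, 17] -> [5, 10, 11, 17]

Final sorted array: [5, 10, 11, 17]

The merge sort proceeds by recursively splitting the array and merging sorted halves.
After all merges, the sorted array is [5, 10, 11, 17].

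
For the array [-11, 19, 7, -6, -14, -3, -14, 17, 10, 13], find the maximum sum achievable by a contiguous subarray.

Using Kadane's algorithm on [-11, 19, 7, -6, -14, -3, -14, 17, 10, 13]:

Scanning through the array:
Position 1 (value 19): max_ending_here = 19, max_so_far = 19
Position 2 (value 7): max_ending_here = 26, max_so_far = 26
Position 3 (value -6): max_ending_here = 20, max_so_far = 26
Position 4 (value -14): max_ending_here = 6, max_so_far = 26
Position 5 (value -3): max_ending_here = 3, max_so_far = 26
Position 6 (value -14): max_ending_here = -11, max_so_far = 26
Position 7 (value 17): max_ending_here = 17, max_so_far = 26
Position 8 (value 10): max_ending_here = 27, max_so_far = 27
Position 9 (value 13): max_ending_here = 40, max_so_far = 40

Maximum subarray: [17, 10, 13]
Maximum sum: 40

The maximum subarray is [17, 10, 13] with sum 40. This subarray runs from index 7 to index 9.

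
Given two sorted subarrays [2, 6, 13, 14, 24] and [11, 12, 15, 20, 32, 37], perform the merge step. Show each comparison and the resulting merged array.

Merging process:

Compare 2 vs 11: take 2 from left. Merged: [2]
Compare 6 vs 11: take 6 from left. Merged: [2, 6]
Compare 13 vs 11: take 11 from right. Merged: [2, 6, 11]
Compare 13 vs 12: take 12 from right. Merged: [2, 6, 11, 12]
Compare 13 vs 15: take 13 from left. Merged: [2, 6, 11, 12, 13]
Compare 14 vs 15: take 14 from left. Merged: [2, 6, 11, 12, 13, 14]
Compare 24 vs 15: take 15 from right. Merged: [2, 6, 11, 12, 13, 14, 15]
Compare 24 vs 20: take 20 from right. Merged: [2, 6, 11, 12, 13, 14, 15, 20]
Compare 24 vs 32: take 24 from left. Merged: [2, 6, 11, 12, 13, 14, 15, 20, 24]
Append remaining from right: [32, 37]. Merged: [2, 6, 11, 12, 13, 14, 15, 20, 24, 32, 37]

Final merged array: [2, 6, 11, 12, 13, 14, 15, 20, 24, 32, 37]
Total comparisons: 9

The merged array is [2, 6, 11, 12, 13, 14, 15, 20, 24, 32, 37], requiring 9 comparisons. The merge step runs in O(n) time where n is the total number of elements.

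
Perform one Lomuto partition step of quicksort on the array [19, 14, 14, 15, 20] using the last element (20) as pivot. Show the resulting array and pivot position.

Lomuto partition with pivot = 20:

Initial array: [19, 14, 14, 15, 20]

arr[0]=19 <= 20: swap with position 0, array becomes [19, 14, 14, 15, 20]
arr[1]=14 <= 20: swap with position 1, array becomes [19, 14, 14, 15, 20]
arr[2]=14 <= 20: swap with position 2, array becomes [19, 14, 14, 15, 20]
arr[3]=15 <= 20: swap with position 3, array becomes [19, 14, 14, 15, 20]

Place pivot at position 4: [19, 14, 14, 15, 20]
Pivot position: 4

After partitioning with pivot 20, the array becomes [19, 14, 14, 15, 20]. The pivot is placed at index 4. All elements to the left of the pivot are <= 20, and all elements to the right are > 20.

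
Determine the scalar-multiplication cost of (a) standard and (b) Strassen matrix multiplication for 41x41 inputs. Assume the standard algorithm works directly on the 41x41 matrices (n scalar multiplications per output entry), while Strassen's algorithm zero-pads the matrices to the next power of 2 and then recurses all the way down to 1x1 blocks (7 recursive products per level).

Matrix multiplication for 41x41 matrices:

Strassen's algorithm requires power-of-2 dimensions. Pad 41x41 to 64x64 (next power of 2).

Standard algorithm: 41^3 = 68921 multiplications
Strassen's algorithm: 7^(log2(64)) = 7^6 = 117649 multiplications
Difference: 68921 - 117649 = -48728 (Strassen uses MORE here due to padding overhead — for small or just-over-power-of-2 n, padding can outweigh the per-level savings)

Standard: 68921 multiplications (41^3). Strassen: 117649 multiplications (7^6, after padding to 64x64). Strassen reduces 8 recursive multiplications to 7 at each level.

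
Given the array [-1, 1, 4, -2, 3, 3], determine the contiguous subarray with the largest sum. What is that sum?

Using Kadane's algorithm on [-1, 1, 4, -2, 3, 3]:

Scanning through the array:
Position 1 (value 1): max_ending_here = 1, max_so_far = 1
Position 2 (value 4): max_ending_here = 5, max_so_far = 5
Position 3 (value -2): max_ending_here = 3, max_so_far = 5
Position 4 (value 3): max_ending_here = 6, max_so_far = 6
Position 5 (value 3): max_ending_here = 9, max_so_far = 9

Maximum subarray: [1, 4, -2, 3, 3]
Maximum sum: 9

The maximum subarray is [1, 4, -2, 3, 3] with sum 9. This subarray runs from index 1 to index 5.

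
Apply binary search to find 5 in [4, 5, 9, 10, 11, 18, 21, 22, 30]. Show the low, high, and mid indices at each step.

Binary search for 5 in [4, 5, 9, 10, 11, 18, 21, 22, 30]:

lo=0, hi=8, mid=4, arr[mid]=11 -> 11 > 5, search left half
lo=0, hi=3, mid=1, arr[mid]=5 -> Found target at index 1!

Binary search finds 5 at index 1 after 2 comparisons. The search repeatedly halves the search space by comparing with the middle element.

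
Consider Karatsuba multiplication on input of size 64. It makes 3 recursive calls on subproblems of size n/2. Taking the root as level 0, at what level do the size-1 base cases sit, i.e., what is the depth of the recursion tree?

For divide and conquer with division factor 2:

Problem sizes at each level:
Level 0: 64
Level 1: 32
Level 2: 16
Level 3: 8
Level 4: 4
Level 5: 2
Level 6: 1

The root is level 0 and the size-1 base case is level 6 (the tree spans levels 0 through 6, i.e. 7 levels counting the root), so the depth is the number of divisions: log_2(64) = 6

The recursion tree depth is log_2(64) = 6. At each level, the problem size is divided by 2, so it takes 6 divisions to reduce to a base case of size 1. The algorithm makes 3 recursive calls at each level.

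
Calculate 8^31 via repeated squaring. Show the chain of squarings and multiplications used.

Computing 8^31 by squaring (build up from 8^1; each line after the first costs one multiplication):

8^1 = 8
8^2 = (8^1)^2 = 8^2 = 64
8^3 = 8 * 8^2 = 8 * 64 = 512
8^6 = (8^3)^2 = 512^2 = 262144
8^7 = 8 * 8^6 = 8 * 262144 = 2097152
8^14 = (8^7)^2 = 2097152^2 = 4398046511104
8^15 = 8 * 8^14 = 8 * 4398046511104 = 35184372088832
8^30 = (8^15)^2 = 35184372088832^2 = 1237940039285380274899124224
8^31 = 8 * 8^30 = 8 * 1237940039285380274899124224 = 9903520314283042199192993792

Result: 9903520314283042199192993792
Multiplications needed: 8 (8 lines after 8^1)

8^31 = 9903520314283042199192993792. Using exponentiation by squaring, this requires 8 multiplications. The key idea: if the exponent is even, square the half-power; if odd, multiply by the base once.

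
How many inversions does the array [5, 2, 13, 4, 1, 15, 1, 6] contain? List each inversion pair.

Finding inversions in [5, 2, 13, 4, 1, 15, 1, 6]:

(0, 1): arr[0]=5 > arr[1]=2
(0, 3): arr[0]=5 > arr[3]=4
(0, 4): arr[0]=5 > arr[4]=1
(0, 6): arr[0]=5 > arr[6]=1
(1, 4): arr[1]=2 > arr[4]=1
(1, 6): arr[1]=2 > arr[6]=1
(2, 3): arr[2]=13 > arr[3]=4
(2, 4): arr[2]=13 > arr[4]=1
(2, 6): arr[2]=13 > arr[6]=1
(2, 7): arr[2]=13 > arr[7]=6
(3, 4): arr[3]=4 > arr[4]=1
(3, 6): arr[3]=4 > arr[6]=1
(5, 6): arr[5]=15 > arr[6]=1
(5, 7): arr[5]=15 > arr[7]=6

Total inversions: 14

The array has 14 inversion(s): (0,1), (0,3), (0,4), (0,6), (1,4), (1,6), (2,3), (2,4), (2,6), (2,7), (3,4), (3,6), (5,6), (5,7). Each pair (i,j) satisfies i < j and arr[i] > arr[j].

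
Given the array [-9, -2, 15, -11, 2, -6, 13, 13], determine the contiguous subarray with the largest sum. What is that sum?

Using Kadane's algorithm on [-9, -2, 15, -11, 2, -6, 13, 13]:

Scanning through the array:
Position 1 (value -2): max_ending_here = -2, max_so_far = -2
Position 2 (value 15): max_ending_here = 15, max_so_far = 15
Position 3 (value -11): max_ending_here = 4, max_so_far = 15
Position 4 (value 2): max_ending_here = 6, max_so_far = 15
Position 5 (value -6): max_ending_here = 0, max_so_far = 15
Position 6 (value 13): max_ending_here = 13, max_so_far = 15
Position 7 (value 13): max_ending_here = 26, max_so_far = 26

Maximum subarray: [15, -11, 2, -6, 13, 13]
Maximum sum: 26

The maximum subarray is [15, -11, 2, -6, 13, 13] with sum 26. This subarray runs from index 2 to index 7.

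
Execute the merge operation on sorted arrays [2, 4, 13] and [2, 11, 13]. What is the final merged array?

Merging process:

Compare 2 vs 2: take 2 from left. Merged: [2]
Compare 4 vs 2: take 2 from right. Merged: [2, 2]
Compare 4 vs 11: take 4 from left. Merged: [2, 2, 4]
Compare 13 vs 11: take 11 from right. Merged: [2, 2, 4, 11]
Compare 13 vs 13: take 13 from left. Merged: [2, 2, 4, 11, 13]
Append remaining from right: [13]. Merged: [2, 2, 4, 11, 13, 13]

Final merged array: [2, 2, 4, 11, 13, 13]
Total comparisons: 5

The merged array is [2, 2, 4, 11, 13, 13], requiring 5 comparisons. The merge step runs in O(n) time where n is the total number of elements.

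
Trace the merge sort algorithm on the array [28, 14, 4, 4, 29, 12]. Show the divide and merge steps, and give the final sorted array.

Merge sort trace:

Split: [28, 14, 4, 4, 29, 12] -> [28, 14, 4] and [4, 29, 12]
  Split: [28, 14, 4] -> [28] and [14, 4]
    Split: [14, 4] -> [14] and [4]
    Merge: [14] + [4] -> [4, 14]
  Merge: [28] + [4, 14] -> [4, 14, 28]
  Split: [4, 29, 12] -> [4] and [29, 12]
    Split: [29, 12] -> [29] and [12]
    Merge: [29] + [12] -> [12, 29]
  Merge: [4] + [12, 29] -> [4, 12, 29]
Merge: [4, 14, 28] + [4, 12, 29] -> [4, 4, 12, 14, 28, 29]

Final sorted array: [4, 4, 12, 14, 28, 29]

The merge sort proceeds by recursively splitting the array and merging sorted halves.
After all merges, the sorted array is [4, 4, 12, 14, 28, 29].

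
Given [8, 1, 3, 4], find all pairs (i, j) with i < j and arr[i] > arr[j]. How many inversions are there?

Finding inversions in [8, 1, 3, 4]:

(0, 1): arr[0]=8 > arr[1]=1
(0, 2): arr[0]=8 > arr[2]=3
(0, 3): arr[0]=8 > arr[3]=4

Total inversions: 3

The array has 3 inversion(s): (0,1), (0,2), (0,3). Each pair (i,j) satisfies i < j and arr[i] > arr[j].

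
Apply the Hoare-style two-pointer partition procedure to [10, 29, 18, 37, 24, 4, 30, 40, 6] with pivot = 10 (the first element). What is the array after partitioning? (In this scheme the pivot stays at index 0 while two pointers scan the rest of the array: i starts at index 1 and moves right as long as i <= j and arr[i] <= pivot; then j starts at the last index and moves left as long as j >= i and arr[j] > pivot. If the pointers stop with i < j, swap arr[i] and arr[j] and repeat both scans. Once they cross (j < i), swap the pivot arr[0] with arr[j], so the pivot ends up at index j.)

Hoare-style two-pointer partition with pivot = 10:

Initial array: [10, 29, 18, 37, 24, 4, 30, 40, 6]

Pointers start at i = 1, j = 8.
i stops at index 1 (arr[1]=29 > 10), j stops at index 8 (arr[8]=6 <= 10): swap arr[1] and arr[8], array becomes [10, 6, 18, 37, 24, 4, 30, 40, 29]
i stops at index 2 (arr[2]=18 > 10), j stops at index 5 (arr[5]=4 <= 10): swap arr[2] and arr[5], array becomes [10, 6, 4, 37, 24, 18, 30, 40, 29]
i ends at 3, j ends at 2: the pointers have crossed (j < i), so scanning stops.

Swap pivot arr[0] with arr[2] to place pivot at position 2: [4, 6, 10, 37, 24, 18, 30, 40, 29]
Pivot position: 2

After partitioning with pivot 10, the array becomes [4, 6, 10, 37, 24, 18, 30, 40, 29]. The pivot is placed at index 2. All elements to the left of the pivot are <= 10, and all elements to the right are > 10.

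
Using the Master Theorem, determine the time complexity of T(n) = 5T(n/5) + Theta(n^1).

Master Theorem for T(n) = 5T(n/5) + O(n^1):

a = 5, b = 5, c = 1
log_b(a) = log_5(5) = 1.0000

Case 2: c = 1 = log_5(5) = 1.0000
T(n) = O(n^1 log n) = O(n log n)

For T(n) = 5T(n/5) + O(n^1): log_5(5) = 1.0000. This is Case 2 of the Master Theorem (c = log_b(a), equal work at all levels), giving O(n log n).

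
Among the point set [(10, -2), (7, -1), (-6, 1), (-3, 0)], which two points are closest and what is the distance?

Computing all pairwise distances among 4 points:

d((10, -2), (7, -1)) = 3.1623 <-- minimum
d((10, -2), (-6, 1)) = 16.2788
d((10, -2), (-3, 0)) = 13.1529
d((7, -1), (-6, 1)) = 13.1529
d((7, -1), (-3, 0)) = 10.0499
d((-6, 1), (-3, 0)) = 3.1623 <-- minimum

Minimum distance: 3.1623 (tie among 2 pairs: (10, -2) and (7, -1); (-6, 1) and (-3, 0))

The minimum Euclidean distance is 3.1623. There is a tie: 2 pairs achieve this minimum — (10, -2) and (7, -1); (-6, 1) and (-3, 0). Any of these is a valid closest pair. For 4 points, brute-force pairwise comparison is shown above. For large n, the divide-and-conquer algorithm (sort by x, recurse on halves, check the dividing strip) achieves O(n log n).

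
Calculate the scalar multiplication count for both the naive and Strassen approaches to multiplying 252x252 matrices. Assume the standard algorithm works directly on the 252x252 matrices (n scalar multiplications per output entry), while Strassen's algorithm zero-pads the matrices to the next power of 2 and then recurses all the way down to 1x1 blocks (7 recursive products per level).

Matrix multiplication for 252x252 matrices:

Strassen's algorithm requires power-of-2 dimensions. Pad 252x252 to 256x256 (next power of 2).

Standard algorithm: 252^3 = 16003008 multiplications
Strassen's algorithm: 7^(log2(256)) = 7^8 = 5764801 multiplications
Savings: 16003008 - 5764801 = 10238207 multiplications

Standard: 16003008 multiplications (252^3). Strassen: 5764801 multiplications (7^8, after padding to 256x256). Strassen reduces 8 recursive multiplications to 7 at each level.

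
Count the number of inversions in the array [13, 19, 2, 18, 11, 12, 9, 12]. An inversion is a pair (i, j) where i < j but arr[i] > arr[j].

Finding inversions in [13, 19, 2, 18, 11, 12, 9, 12]:

(0, 2): arr[0]=13 > arr[2]=2
(0, 4): arr[0]=13 > arr[4]=11
(0, 5): arr[0]=13 > arr[5]=12
(0, 6): arr[0]=13 > arr[6]=9
(0, 7): arr[0]=13 > arr[7]=12
(1, 2): arr[1]=19 > arr[2]=2
(1, 3): arr[1]=19 > arr[3]=18
(1, 4): arr[1]=19 > arr[4]=11
(1, 5): arr[1]=19 > arr[5]=12
(1, 6): arr[1]=19 > arr[6]=9
(1, 7): arr[1]=19 > arr[7]=12
(3, 4): arr[3]=18 > arr[4]=11
(3, 5): arr[3]=18 > arr[5]=12
(3, 6): arr[3]=18 > arr[6]=9
(3, 7): arr[3]=18 > arr[7]=12
(4, 6): arr[4]=11 > arr[6]=9
(5, 6): arr[5]=12 > arr[6]=9

Total inversions: 17

The array has 17 inversion(s): (0,2), (0,4), (0,5), (0,6), (0,7), (1,2), (1,3), (1,4), (1,5), (1,6), (1,7), (3,4), (3,5), (3,6), (3,7), (4,6), (5,6). Each pair (i,j) satisfies i < j and arr[i] > arr[j].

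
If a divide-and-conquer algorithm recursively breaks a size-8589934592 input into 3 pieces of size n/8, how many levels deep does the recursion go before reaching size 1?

For divide and conquer with division factor 8:

Problem sizes at each level:
Level 0: 8589934592
Level 1: 1073741824
Level 2: 134217728
Level 3: 16777216
Level 4: 2097152
Level 5: 262144
Level 6: 32768
Level 7: 4096
Level 8: 512
Level 9: 64
Level 10: 8
Level 11: 1

The root is level 0 and the size-1 base case is level 11 (the tree spans levels 0 through 11, i.e. 12 levels counting the root), so the depth is the number of divisions: log_8(8589934592) = 11

The recursion tree depth is log_8(8589934592) = 11. At each level, the problem size is divided by 8, so it takes 11 divisions to reduce to a base case of size 1. The algorithm makes 3 recursive calls at each level.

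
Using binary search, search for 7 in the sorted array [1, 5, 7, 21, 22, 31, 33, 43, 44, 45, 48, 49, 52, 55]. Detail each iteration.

Binary search for 7 in [1, 5, 7, 21, 22, 31, 33, 43, 44, 45, 48, 49, 52, 55]:

lo=0, hi=13, mid=6, arr[mid]=33 -> 33 > 7, search left half
lo=0, hi=5, mid=2, arr[mid]=7 -> Found target at index 2!

Binary search finds 7 at index 2 after 2 comparisons. The search repeatedly halves the search space by comparing with the middle element.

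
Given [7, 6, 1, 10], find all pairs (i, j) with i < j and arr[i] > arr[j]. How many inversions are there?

Finding inversions in [7, 6, 1, 10]:

(0, 1): arr[0]=7 > arr[1]=6
(0, 2): arr[0]=7 > arr[2]=1
(1, 2): arr[1]=6 > arr[2]=1

Total inversions: 3

The array has 3 inversion(s): (0,1), (0,2), (1,2). Each pair (i,j) satisfies i < j and arr[i] > arr[j].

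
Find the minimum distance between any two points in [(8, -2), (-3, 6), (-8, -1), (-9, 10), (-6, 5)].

Computing all pairwise distances among 5 points:

d((8, -2), (-3, 6)) = 13.6015
d((8, -2), (-8, -1)) = 16.0312
d((8, -2), (-9, 10)) = 20.8087
d((8, -2), (-6, 5)) = 15.6525
d((-3, 6), (-8, -1)) = 8.6023
d((-3, 6), (-9, 10)) = 7.2111
d((-3, 6), (-6, 5)) = 3.1623 <-- minimum
d((-8, -1), (-9, 10)) = 11.0454
d((-8, -1), (-6, 5)) = 6.3246
d((-9, 10), (-6, 5)) = 5.831

Closest pair: (-3, 6) and (-6, 5) with distance 3.1623

The closest pair is (-3, 6) and (-6, 5) with Euclidean distance 3.1623. For 5 points, brute-force pairwise comparison is shown above. For large n, the divide-and-conquer algorithm (sort by x, recurse on halves, check the dividing strip) achieves O(n log n).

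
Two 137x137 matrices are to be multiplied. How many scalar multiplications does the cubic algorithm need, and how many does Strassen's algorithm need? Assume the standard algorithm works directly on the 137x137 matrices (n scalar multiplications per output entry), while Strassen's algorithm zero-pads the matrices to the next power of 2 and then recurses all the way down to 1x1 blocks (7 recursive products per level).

Matrix multiplication for 137x137 matrices:

Strassen's algorithm requires power-of-2 dimensions. Pad 137x137 to 256x256 (next power of 2).

Standard algorithm: 137^3 = 2571353 multiplications
Strassen's algorithm: 7^(log2(256)) = 7^8 = 5764801 multiplications
Difference: 2571353 - 5764801 = -3193448 (Strassen uses MORE here due to padding overhead — for small or just-over-power-of-2 n, padding can outweigh the per-level savings)

Standard: 2571353 multiplications (137^3). Strassen: 5764801 multiplications (7^8, after padding to 256x256). Strassen reduces 8 recursive multiplications to 7 at each level.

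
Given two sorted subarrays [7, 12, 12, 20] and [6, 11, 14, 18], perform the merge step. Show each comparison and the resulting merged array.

Merging process:

Compare 7 vs 6: take 6 from right. Merged: [6]
Compare 7 vs 11: take 7 from left. Merged: [6, 7]
Compare 12 vs 11: take 11 from right. Merged: [6, 7, 11]
Compare 12 vs 14: take 12 from left. Merged: [6, 7, 11, 12]
Compare 12 vs 14: take 12 from left. Merged: [6, 7, 11, 12, 12]
Compare 20 vs 14: take 14 from right. Merged: [6, 7, 11, 12, 12, 14]
Compare 20 vs 18: take 18 from right. Merged: [6, 7, 11, 12, 12, 14, 18]
Append remaining from left: [20]. Merged: [6, 7, 11, 12, 12, 14, 18, 20]

Final merged array: [6, 7, 11, 12, 12, 14, 18, 20]
Total comparisons: 7

The merged array is [6, 7, 11, 12, 12, 14, 18, 20], requiring 7 comparisons. The merge step runs in O(n) time where n is the total number of elements.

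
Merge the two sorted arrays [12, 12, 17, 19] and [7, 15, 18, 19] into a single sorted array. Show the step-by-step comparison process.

Merging process:

Compare 12 vs 7: take 7 from right. Merged: [7]
Compare 12 vs 15: take 12 from left. Merged: [7, 12]
Compare 12 vs 15: take 12 from left. Merged: [7, 12, 12]
Compare 17 vs 15: take 15 from right. Merged: [7, 12, 12, 15]
Compare 17 vs 18: take 17 from left. Merged: [7, 12, 12, 15, 17]
Compare 19 vs 18: take 18 from right. Merged: [7, 12, 12, 15, 17, 18]
Compare 19 vs 19: take 19 from left. Merged: [7, 12, 12, 15, 17, 18, 19]
Append remaining from right: [19]. Merged: [7, 12, 12, 15, 17, 18, 19, 19]

Final merged array: [7, 12, 12, 15, 17, 18, 19, 19]
Total comparisons: 7

The merged array is [7, 12, 12, 15, 17, 18, 19, 19], requiring 7 comparisons. The merge step runs in O(n) time where n is the total number of elements.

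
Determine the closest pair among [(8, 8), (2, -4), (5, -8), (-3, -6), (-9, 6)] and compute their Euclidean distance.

Computing all pairwise distances among 5 points:

d((8, 8), (2, -4)) = 13.4164
d((8, 8), (5, -8)) = 16.2788
d((8, 8), (-3, -6)) = 17.8045
d((8, 8), (-9, 6)) = 17.1172
d((2, -4), (5, -8)) = 5.0 <-- minimum
d((2, -4), (-3, -6)) = 5.3852
d((2, -4), (-9, 6)) = 14.8661
d((5, -8), (-3, -6)) = 8.2462
d((5, -8), (-9, 6)) = 19.799
d((-3, -6), (-9, 6)) = 13.4164

Closest pair: (2, -4) and (5, -8) with distance 5.0

The closest pair is (2, -4) and (5, -8) with Euclidean distance 5.0. For 5 points, brute-force pairwise comparison is shown above. For large n, the divide-and-conquer algorithm (sort by x, recurse on halves, check the dividing strip) achieves O(n log n).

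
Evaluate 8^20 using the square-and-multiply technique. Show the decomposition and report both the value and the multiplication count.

Computing 8^20 by squaring (build up from 8^1; each line after the first costs one multiplication):

8^1 = 8
8^2 = (8^1)^2 = 8^2 = 64
8^4 = (8^2)^2 = 64^2 = 4096
8^5 = 8 * 8^4 = 8 * 4096 = 32768
8^10 = (8^5)^2 = 32768^2 = 1073741824
8^20 = (8^10)^2 = 1073741824^2 = 1152921504606846976

Result: 1152921504606846976
Multiplications needed: 5 (5 lines after 8^1)

8^20 = 1152921504606846976. Using exponentiation by squaring, this requires 5 multiplications. The key idea: if the exponent is even, square the half-power; if odd, multiply by the base once.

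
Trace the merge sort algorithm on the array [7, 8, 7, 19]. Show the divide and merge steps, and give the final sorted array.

Merge sort trace:

Split: [7, 8, 7, 19] -> [7, 8] and [7, 19]
  Split: [7, 8] -> [7] and [8]
  Merge: [7] + [8] -> [7, 8]
  Split: [7, 19] -> [7] and [19]
  Merge: [7] + [19] -> [7, 19]
Merge: [7, 8] + [7, 19] -> [7, 7, 8, 19]

Final sorted array: [7, 7, 8, 19]

The merge sort proceeds by recursively splitting the array and merging sorted halves.
After all merges, the sorted array is [7, 7, 8, 19].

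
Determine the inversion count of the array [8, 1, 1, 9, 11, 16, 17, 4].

Finding inversions in [8, 1, 1, 9, 11, 16, 17, 4]:

(0, 1): arr[0]=8 > arr[1]=1
(0, 2): arr[0]=8 > arr[2]=1
(0, 7): arr[0]=8 > arr[7]=4
(3, 7): arr[3]=9 > arr[7]=4
(4, 7): arr[4]=11 > arr[7]=4
(5, 7): arr[5]=16 > arr[7]=4
(6, 7): arr[6]=17 > arr[7]=4

Total inversions: 7

The array has 7 inversion(s): (0,1), (0,2), (0,7), (3,7), (4,7), (5,7), (6,7). Each pair (i,j) satisfies i < j and arr[i] > arr[j].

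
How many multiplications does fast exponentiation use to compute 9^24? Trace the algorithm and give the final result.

Computing 9^24 by squaring (build up from 9^1; each line after the first costs one multiplication):

9^1 = 9
9^2 = (9^1)^2 = 9^2 = 81
9^3 = 9 * 9^2 = 9 * 81 = 729
9^6 = (9^3)^2 = 729^2 = 531441
9^12 = (9^6)^2 = 531441^2 = 282429536481
9^24 = (9^12)^2 = 282429536481^2 = 79766443076872509863361

Result: 79766443076872509863361
Multiplications needed: 5 (5 lines after 9^1)

9^24 = 79766443076872509863361. Using exponentiation by squaring, this requires 5 multiplications. The key idea: if the exponent is even, square the half-power; if odd, multiply by the base once.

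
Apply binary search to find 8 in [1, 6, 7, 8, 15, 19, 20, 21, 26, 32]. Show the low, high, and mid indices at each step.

Binary search for 8 in [1, 6, 7, 8, 15, 19, 20, 21, 26, 32]:

lo=0, hi=9, mid=4, arr[mid]=15 -> 15 > 8, search left half
lo=0, hi=3, mid=1, arr[mid]=6 -> 6 < 8, search right half
lo=2, hi=3, mid=2, arr[mid]=7 -> 7 < 8, search right half
lo=3, hi=3, mid=3, arr[mid]=8 -> Found target at index 3!

Binary search finds 8 at index 3 after 4 comparisons. The search repeatedly halves the search space by comparing with the middle element.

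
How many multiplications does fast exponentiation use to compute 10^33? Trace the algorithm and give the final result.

Computing 10^33 by squaring (build up from 10^1; each line after the first costs one multiplication):

10^1 = 10
10^2 = (10^1)^2 = 10^2 = 100
10^4 = (10^2)^2 = 100^2 = 10000
10^8 = (10^4)^2 = 10000^2 = 100000000
10^16 = (10^8)^2 = 100000000^2 = 10000000000000000
10^32 = (10^16)^2 = 10000000000000000^2 = 100000000000000000000000000000000
10^33 = 10 * 10^32 = 10 * 100000000000000000000000000000000 = 1000000000000000000000000000000000

Result: 1000000000000000000000000000000000
Multiplications needed: 6 (6 lines after 10^1)

10^33 = 1000000000000000000000000000000000. Using exponentiation by squaring, this requires 6 multiplications. The key idea: if the exponent is even, square the half-power; if odd, multiply by the base once.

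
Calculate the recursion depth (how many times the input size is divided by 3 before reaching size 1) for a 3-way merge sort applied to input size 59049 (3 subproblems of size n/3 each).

For divide and conquer with division factor 3:

Problem sizes at each level:
Level 0: 59049
Level 1: 19683
Level 2: 6561
Level 3: 2187
Level 4: 729
Level 5: 243
Level 6: 81
Level 7: 27
Level 8: 9
Level 9: 3
Level 10: 1

The root is level 0 and the size-1 base case is level 10 (the tree spans levels 0 through 10, i.e. 11 levels counting the root), so the depth is the number of divisions: log_3(59049) = 10

The recursion tree depth is log_3(59049) = 10. At each level, the problem size is divided by 3, so it takes 10 divisions to reduce to a base case of size 1. The algorithm makes 3 recursive calls at each level.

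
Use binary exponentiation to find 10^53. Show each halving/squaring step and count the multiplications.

Computing 10^53 by squaring (build up from 10^1; each line after the first costs one multiplication):

10^1 = 10
10^2 = (10^1)^2 = 10^2 = 100
10^3 = 10 * 10^2 = 10 * 100 = 1000
10^6 = (10^3)^2 = 1000^2 = 1000000
10^12 = (10^6)^2 = 1000000^2 = 1000000000000
10^13 = 10 * 10^12 = 10 * 1000000000000 = 10000000000000
10^26 = (10^13)^2 = 10000000000000^2 = 100000000000000000000000000
10^52 = (10^26)^2 = 100000000000000000000000000^2 = 10000000000000000000000000000000000000000000000000000
10^53 = 10 * 10^52 = 10 * 10000000000000000000000000000000000000000000000000000 = 100000000000000000000000000000000000000000000000000000

Result: 100000000000000000000000000000000000000000000000000000
Multiplications needed: 8 (8 lines after 10^1)

10^53 = 100000000000000000000000000000000000000000000000000000. Using exponentiation by squaring, this requires 8 multiplications. The key idea: if the exponent is even, square the half-power; if odd, multiply by the base once.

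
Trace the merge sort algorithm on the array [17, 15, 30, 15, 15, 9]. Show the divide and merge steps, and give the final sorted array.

Merge sort trace:

Split: [17, 15, 30, 15, 15, 9] -> [17, 15, 30] and [15, 15, 9]
  Split: [17, 15, 30] -> [17] and [15, 30]
    Split: [15, 30] -> [15] and [30]
    Merge: [15] + [30] -> [15, 30]
  Merge: [17] + [15, 30] -> [15, 17, 30]
  Split: [15, 15, 9] -> [15] and [15, 9]
    Split: [15, 9] -> [15] and [9]
    Merge: [15] + [9] -> [9, 15]
  Merge: [15] + [9, 15] -> [9, 15, 15]
Merge: [15, 17, 30] + [9, 15, 15] -> [9, 15, 15, 15, 17, 30]

Final sorted array: [9, 15, 15, 15, 17, 30]

The merge sort proceeds by recursively splitting the array and merging sorted halves.
After all merges, the sorted array is [9, 15, 15, 15, 17, 30].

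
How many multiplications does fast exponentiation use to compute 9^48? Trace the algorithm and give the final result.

Computing 9^48 by squaring (build up from 9^1; each line after the first costs one multiplication):

9^1 = 9
9^2 = (9^1)^2 = 9^2 = 81
9^3 = 9 * 9^2 = 9 * 81 = 729
9^6 = (9^3)^2 = 729^2 = 531441
9^12 = (9^6)^2 = 531441^2 = 282429536481
9^24 = (9^12)^2 = 282429536481^2 = 79766443076872509863361
9^48 = (9^24)^2 = 79766443076872509863361^2 = 6362685441135942358474828762538534230890216321

Result: 6362685441135942358474828762538534230890216321
Multiplications needed: 6 (6 lines after 9^1)

9^48 = 6362685441135942358474828762538534230890216321. Using exponentiation by squaring, this requires 6 multiplications. The key idea: if the exponent is even, square the half-power; if odd, multiply by the base once.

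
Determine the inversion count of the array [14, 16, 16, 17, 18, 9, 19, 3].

Finding inversions in [14, 16, 16, 17, 18, 9, 19, 3]:

(0, 5): arr[0]=14 > arr[5]=9
(0, 7): arr[0]=14 > arr[7]=3
(1, 5): arr[1]=16 > arr[5]=9
(1, 7): arr[1]=16 > arr[7]=3
(2, 5): arr[2]=16 > arr[5]=9
(2, 7): arr[2]=16 > arr[7]=3
(3, 5): arr[3]=17 > arr[5]=9
(3, 7): arr[3]=17 > arr[7]=3
(4, 5): arr[4]=18 > arr[5]=9
(4, 7): arr[4]=18 > arr[7]=3
(5, 7): arr[5]=9 > arr[7]=3
(6, 7): arr[6]=19 > arr[7]=3

Total inversions: 12

The array has 12 inversion(s): (0,5), (0,7), (1,5), (1,7), (2,5), (2,7), (3,5), (3,7), (4,5), (4,7), (5,7), (6,7). Each pair (i,j) satisfies i < j and arr[i] > arr[j].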